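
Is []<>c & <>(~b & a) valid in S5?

Invalid (countermodel exists)

Tableau for the negation ~([]<>c & <>(~b & a)):
1. ~([]<>c & <>(~b & a)), w0
2. ~<>(~b & a), w0
3. ~(~b & a), w0
4. ~a, w0
Accessibility: w0Rw0
The negation has an open branch (countermodel exists).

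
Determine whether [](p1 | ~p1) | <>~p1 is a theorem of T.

Tableau for the negation ~([](p1 | ~p1) | <>~p1):
1. ~([](p1 | ~p1) | <>~p1), 0
2. ~[](p1 | ~p1), 0   [~|-rule on 1]
3. ~<>~p1, 0   [~|-rule on 1]
4. p1, 0   [~<>-rule on 3 via 0R0]
5. ~(p1 | ~p1), 1   [~[]-rule on 2: fresh world 1, 0R1]
6. ~p1, 1   [~|-rule on 5]
7. p1, 1   [~|-rule on 5]
Accessibility: 0R0, 0R1, 1R1
Branch closes: p1 and ~p1 both at 1.
Every branch of the negation's tableau closes; the branch above is one of them.

Yes, valid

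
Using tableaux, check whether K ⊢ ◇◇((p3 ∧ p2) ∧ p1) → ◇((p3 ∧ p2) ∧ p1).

Tableau for the negation ¬(◇◇((p3 ∧ p2) ∧ p1) → ◇((p3 ∧ p2) ∧ p1)):
1. ¬(◇◇((p3 ∧ p2) ∧ p1) → ◇((p3 ∧ p2) ∧ p1)), 0
2. ◇◇((p3 ∧ p2) ∧ p1), 0   [¬→-rule on 1]
3. ¬◇((p3 ∧ p2) ∧ p1), 0   [¬→-rule on 1]
4. ◇((p3 ∧ p2) ∧ p1), 1   [◇-rule on 2: fresh world 1, 0R1]
5. ¬((p3 ∧ p2) ∧ p1), 1   [¬◇-rule on 3 via 0R1]
6. ¬p1, 1   [¬∧-rule on 5 (branches; this branch)]
7. (p3 ∧ p2) ∧ p1, 2   [◇-rule on 4: fresh world 2, 1R2]
8. p3 ∧ p2, 2   [∧-rule on 7]
9. p1, 2   [∧-rule on 7]
10. p3, 2   [∧-rule on 8]
11. p2, 2   [∧-rule on 8]
Accessibility: 0R1, 1R2
The negation has an open branch (countermodel exists).

Invalid (countermodel exists)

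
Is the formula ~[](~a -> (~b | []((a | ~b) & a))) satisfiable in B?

Yes, satisfiable

1. ~[](~a -> (~b | []((a | ~b) & a))), 0
2. ~(~a -> (~b | []((a | ~b) & a))), 1
3. ~a, 1
4. ~(~b | []((a | ~b) & a)), 1
5. b, 1
6. ~[]((a | ~b) & a), 1
7. ~((a | ~b) & a), 2
8. ~a, 2
Accessibility: 0R0, 0R1, 1R0, 1R1, 1R2, 2R1, 2R2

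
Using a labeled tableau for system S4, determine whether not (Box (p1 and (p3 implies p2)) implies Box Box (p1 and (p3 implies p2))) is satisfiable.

1. not (Box (p1 and (p3 implies p2)) implies Box Box (p1 and (p3 implies p2))), 0
2. Box (p1 and (p3 implies p2)), 0
3. not Box Box (p1 and (p3 implies p2)), 0
4. p1 and (p3 implies p2), 0
5. p1, 0
6. p3 implies p2, 0
7. p2, 0
8. not Box (p1 and (p3 implies p2)), 1
9. p1 and (p3 implies p2), 1
10. p1, 1
11. p3 implies p2, 1
12. p2, 1
13. not (p1 and (p3 implies p2)), 2
14. p1 and (p3 implies p2), 2
15. p1, 2
16. p3 implies p2, 2
17. not (p3 implies p2), 2
18. p3, 2
19. not p2, 2
20. p2, 2
Accessibility: 0R0, 0R1, 0R2, 1R1, 1R2, 2R2
Branch closes: p2 and not p2 both at 2.
(One branch shown.) All branches close.

Unsatisfiable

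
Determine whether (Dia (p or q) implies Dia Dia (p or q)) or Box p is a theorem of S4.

Valid

Tableau for the negation not ((Dia (p or q) implies Dia Dia (p or q)) or Box p):
1. not ((Dia (p or q) implies Dia Dia (p or q)) or Box p), u
2. not (Dia (p or q) implies Dia Dia (p or q)), u
3. not Box p, u
4. Dia (p or q), u
5. not Dia Dia (p or q), u
6. not Dia (p or q), u
7. not (p or q), u
8. not p, u
9. not q, u
10. not p, v
11. not Dia (p or q), v
12. not (p or q), v
13. not q, v
14. p or q, w
15. not Dia (p or q), w
16. not (p or q), w
17. not p, w
18. not q, w
19. q, w
Accessibility: uRu, uRv, uRw, vRv, wRw
Branch closes: q and not q both at w.
All branches of the negation close; one closing branch shown above.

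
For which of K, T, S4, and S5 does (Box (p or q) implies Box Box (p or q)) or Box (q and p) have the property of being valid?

T-tableau for the negation not ((Box (p or q) implies Box Box (p or q)) or Box (q and p)):
1. not ((Box (p or q) implies Box Box (p or q)) or Box (q and p)), u
2. not (Box (p or q) implies Box Box (p or q)), u   [neg-or-rule on 1]
3. not Box (q and p), u   [neg-or-rule on 1]
4. Box (p or q), u   [neg-implies-rule on 2]
5. not Box Box (p or q), u   [neg-implies-rule on 2]
6. p or q, u   [Box-rule on 4 via uRu]
7. q, u   [or-rule on 6 (branches; this branch)]
8. not (q and p), v   [neg-Box-rule on 3: fresh world v, uRv]
9. p or q, v   [Box-rule on 4 via uRv]
10. not p, v   [neg-and-rule on 8 (branches; this branch)]
11. q, v   [or-rule on 9 (branches; this branch)]
12. not Box (p or q), w   [neg-Box-rule on 5: fresh world w, uRw]
13. p or q, w   [Box-rule on 4 via uRw]
14. q, w   [or-rule on 13 (branches; this branch)]
15. not (p or q), x   [neg-Box-rule on 12: fresh world x, wRx]
16. not p, x   [neg-or-rule on 15]
17. not q, x   [neg-or-rule on 15]
Accessibility: uRu, uRv, uRw, vRv, wRw, wRx, xRx
Complete open branch: countermodel on a T-frame, so not valid in T, nor in K (the same frame is also a K-frame).
S4-tableau for the negation not ((Box (p or q) implies Box Box (p or q)) or Box (q and p)):
1. not ((Box (p or q) implies Box Box (p or q)) or Box (q and p)), u
2. not (Box (p or q) implies Box Box (p or q)), u   [neg-or-rule on 1]
3. not Box (q and p), u   [neg-or-rule on 1]
4. Box (p or q), u   [neg-implies-rule on 2]
5. not Box Box (p or q), u   [neg-implies-rule on 2]
6. p or q, u   [Box-rule on 4 via uRu]
7. q, u   [or-rule on 6 (branches; this branch)]
8. not (q and p), v   [neg-Box-rule on 3: fresh world v, uRv]
9. p or q, v   [Box-rule on 4 via uRv]
10. not p, v   [neg-and-rule on 8 (branches; this branch)]
11. q, v   [or-rule on 9 (branches; this branch)]
12. not Box (p or q), w   [neg-Box-rule on 5: fresh world w, uRw]
13. p or q, w   [Box-rule on 4 via uRw]
14. q, w   [or-rule on 13 (branches; this branch)]
15. not (p or q), x   [neg-Box-rule on 12: fresh world x, wRx]
16. not p, x   [neg-or-rule on 15]
17. not q, x   [neg-or-rule on 15]
18. p or q, x   [Box-rule on 4 via uRx]
19. q, x   [or-rule on 18 (branches; this branch)]
Accessibility: uRu, uRv, uRw, uRx, vRv, wRw, wRx, xRx
Branch closes: q and not q both at x.
Every branch closes (one shown): valid in S4, hence also in S5 (every theorem of S4 is a theorem of S5).

S4, S5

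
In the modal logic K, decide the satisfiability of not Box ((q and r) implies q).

Unsatisfiable

1. not Box ((q and r) implies q), 0
2. not ((q and r) implies q), 1   [neg-Box-rule on 1: fresh world 1, 0R1]
3. q and r, 1   [neg-implies-rule on 2]
4. not q, 1   [neg-implies-rule on 2]
5. q, 1   [and-rule on 3]
6. r, 1   [and-rule on 3]
Accessibility: 0R1
Branch closes: q and not q both at 1.
(One branch shown.) All branches close.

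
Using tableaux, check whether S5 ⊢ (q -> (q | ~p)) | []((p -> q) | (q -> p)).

Tableau for the negation ~((q -> (q | ~p)) | []((p -> q) | (q -> p))):
1. ~((q -> (q | ~p)) | []((p -> q) | (q -> p))), u
2. ~(q -> (q | ~p)), u   [~|-rule on 1]
3. ~[]((p -> q) | (q -> p)), u   [~|-rule on 1]
4. q, u   [~->-rule on 2]
5. ~(q | ~p), u   [~->-rule on 2]
6. ~q, u   [~|-rule on 5]
7. p, u   [~|-rule on 5]
Accessibility: uRu
Branch closes: q and ~q both at u.
All branches of the negation close; one closing branch shown above.

Valid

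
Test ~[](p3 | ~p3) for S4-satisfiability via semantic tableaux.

Unsatisfiable (every branch closes)

1. ~[](p3 | ~p3), u
2. ~(p3 | ~p3), v   [~[]-rule on 1: fresh world v, uRv]
3. ~p3, v   [~|-rule on 2]
4. p3, v   [~|-rule on 2]
Accessibility: uRu, uRv, vRv
Branch closes: p3 and ~p3 both at v.
All branches of the tableau close; one closing branch shown above.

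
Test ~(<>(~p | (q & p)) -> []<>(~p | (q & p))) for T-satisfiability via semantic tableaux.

Satisfiable

1. ~(<>(~p | (q & p)) -> []<>(~p | (q & p))), w0
2. <>(~p | (q & p)), w0   [~->-rule on 1]
3. ~[]<>(~p | (q & p)), w0   [~->-rule on 1]
4. ~p | (q & p), w1   [<>-rule on 2: fresh world w1, w0Rw1]
5. q & p, w1   [|-rule on 4 (branches; this branch)]
6. q, w1   [&-rule on 5]
7. p, w1   [&-rule on 5]
8. ~<>(~p | (q & p)), w2   [~[]-rule on 3: fresh world w2, w0Rw2]
9. ~(~p | (q & p)), w2   [~<>-rule on 8 via w2Rw2]
10. p, w2   [~|-rule on 9]
11. ~(q & p), w2   [~|-rule on 9]
12. ~q, w2   [~&-rule on 11 (branches; this branch)]
Accessibility: w0Rw0, w0Rw1, w0Rw2, w1Rw1, w2Rw2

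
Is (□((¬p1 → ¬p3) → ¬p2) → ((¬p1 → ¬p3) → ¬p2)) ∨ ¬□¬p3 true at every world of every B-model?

Yes, valid

Tableau for the negation ¬((□((¬p1 → ¬p3) → ¬p2) → ((¬p1 → ¬p3) → ¬p2)) ∨ ¬□¬p3):
1. ¬((□((¬p1 → ¬p3) → ¬p2) → ((¬p1 → ¬p3) → ¬p2)) ∨ ¬□¬p3), u
2. ¬(□((¬p1 → ¬p3) → ¬p2) → ((¬p1 → ¬p3) → ¬p2)), u   [¬∨-rule on 1]
3. □¬p3, u   [¬∨-rule on 1]
4. □((¬p1 → ¬p3) → ¬p2), u   [¬→-rule on 2]
5. ¬((¬p1 → ¬p3) → ¬p2), u   [¬→-rule on 2]
6. ¬p1 → ¬p3, u   [¬→-rule on 5]
7. p2, u   [¬→-rule on 5]
8. ¬p3, u   [□-rule on 3 via uRu]
9. (¬p1 → ¬p3) → ¬p2, u   [□-rule on 4 via uRu]
10. ¬(¬p1 → ¬p3), u   [→-rule on 9 (branches; this branch)]
11. ¬p1, u   [¬→-rule on 10]
12. p3, u   [¬→-rule on 10]
Accessibility: uRu
Branch closes: p3 and ¬p3 both at u.
Every branch of the negation's tableau closes; the branch above is one of them.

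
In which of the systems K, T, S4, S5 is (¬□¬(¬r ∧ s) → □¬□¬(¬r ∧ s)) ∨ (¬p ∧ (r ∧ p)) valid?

S5

S5-tableau for the negation ¬((¬□¬(¬r ∧ s) → □¬□¬(¬r ∧ s)) ∨ (¬p ∧ (r ∧ p))):
1. ¬((¬□¬(¬r ∧ s) → □¬□¬(¬r ∧ s)) ∨ (¬p ∧ (r ∧ p))), u
2. ¬(¬□¬(¬r ∧ s) → □¬□¬(¬r ∧ s)), u   [¬∨-rule on 1]
3. ¬(¬p ∧ (r ∧ p)), u   [¬∨-rule on 1]
4. ¬□¬(¬r ∧ s), u   [¬→-rule on 2]
5. ¬□¬□¬(¬r ∧ s), u   [¬→-rule on 2]
6. ¬(r ∧ p), u   [¬∧-rule on 3 (branches; this branch)]
7. ¬p, u   [¬∧-rule on 6 (branches; this branch)]
8. ¬r ∧ s, v   [¬□-rule on 4: fresh world v, uRv]
9. ¬r, v   [∧-rule on 8]
10. s, v   [∧-rule on 8]
11. □¬(¬r ∧ s), w   [¬□-rule on 5: fresh world w, uRw]
12. ¬(¬r ∧ s), u   [□-rule on 11 via wRu]
13. ¬(¬r ∧ s), v   [□-rule on 11 via wRv]
14. ¬(¬r ∧ s), w   [□-rule on 11 via wRw]
15. ¬s, u   [¬∧-rule on 12 (branches; this branch)]
16. ¬s, v   [¬∧-rule on 13 (branches; this branch)]
Accessibility: uRu, uRv, uRw, vRu, vRv, vRw, wRu, wRv, wRw
Branch closes: s and ¬s both at v.
Every branch closes (one shown): valid in S5.
S4-tableau for the negation ¬((¬□¬(¬r ∧ s) → □¬□¬(¬r ∧ s)) ∨ (¬p ∧ (r ∧ p))):
1. ¬((¬□¬(¬r ∧ s) → □¬□¬(¬r ∧ s)) ∨ (¬p ∧ (r ∧ p))), u
2. ¬(¬□¬(¬r ∧ s) → □¬□¬(¬r ∧ s)), u   [¬∨-rule on 1]
3. ¬(¬p ∧ (r ∧ p)), u   [¬∨-rule on 1]
4. ¬□¬(¬r ∧ s), u   [¬→-rule on 2]
5. ¬□¬□¬(¬r ∧ s), u   [¬→-rule on 2]
6. ¬(r ∧ p), u   [¬∧-rule on 3 (branches; this branch)]
7. ¬p, u   [¬∧-rule on 6 (branches; this branch)]
8. ¬r ∧ s, v   [¬□-rule on 4: fresh world v, uRv]
9. ¬r, v   [∧-rule on 8]
10. s, v   [∧-rule on 8]
11. □¬(¬r ∧ s), w   [¬□-rule on 5: fresh world w, uRw]
12. ¬(¬r ∧ s), w   [□-rule on 11 via wRw]
13. ¬s, w   [¬∧-rule on 12 (branches; this branch)]
Accessibility: uRu, uRv, uRw, vRv, wRw
Complete open branch: countermodel on an S4-frame, so not valid in S4, nor in K, T (the same frame is also a K-frame and a T-frame).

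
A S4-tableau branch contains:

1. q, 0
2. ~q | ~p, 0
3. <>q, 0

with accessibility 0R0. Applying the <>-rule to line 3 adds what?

a fresh world 1 with 0R1, and q at 1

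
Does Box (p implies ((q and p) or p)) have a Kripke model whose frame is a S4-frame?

Yes, satisfiable

1. Box (p implies ((q and p) or p)), w0
2. p implies ((q and p) or p), w0
3. (q and p) or p, w0
4. p, w0
Accessibility: w0Rw0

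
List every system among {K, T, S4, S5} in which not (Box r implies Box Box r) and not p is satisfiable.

K, T

T-tableau for the formula:
1. not (Box r implies Box Box r) and not p, u
2. not (Box r implies Box Box r), u   [and-rule on 1]
3. not p, u   [and-rule on 1]
4. Box r, u   [neg-implies-rule on 2]
5. not Box Box r, u   [neg-implies-rule on 2]
6. r, u   [Box-rule on 4 via uRu]
7. not Box r, v   [neg-Box-rule on 5: fresh world v, uRv]
8. r, v   [Box-rule on 4 via uRv]
9. not r, w   [neg-Box-rule on 7: fresh world w, vRw]
Accessibility: uRu, uRv, vRv, vRw, wRw
Complete open branch: satisfiable in T, hence also in K (this T-model is also a K-model).
S4-tableau for the formula:
1. not (Box r implies Box Box r) and not p, u
2. not (Box r implies Box Box r), u   [and-rule on 1]
3. not p, u   [and-rule on 1]
4. Box r, u   [neg-implies-rule on 2]
5. not Box Box r, u   [neg-implies-rule on 2]
6. r, u   [Box-rule on 4 via uRu]
7. not Box r, v   [neg-Box-rule on 5: fresh world v, uRv]
8. r, v   [Box-rule on 4 via uRv]
9. not r, w   [neg-Box-rule on 7: fresh world w, vRw]
10. r, w   [Box-rule on 4 via uRw]
Accessibility: uRu, uRv, uRw, vRv, vRw, wRw
Branch closes: r and not r both at w.
Every branch closes (one shown): unsatisfiable in S4, hence also in S5 (every S5-frame is an S4-frame).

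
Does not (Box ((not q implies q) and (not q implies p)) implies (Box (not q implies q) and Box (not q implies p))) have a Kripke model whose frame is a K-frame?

Unsatisfiable (every branch closes)

1. not (Box ((not q implies q) and (not q implies p)) implies (Box (not q implies q) and Box (not q implies p))), 0
2. Box ((not q implies q) and (not q implies p)), 0   [neg-implies-rule on 1]
3. not (Box (not q implies q) and Box (not q implies p)), 0   [neg-implies-rule on 1]
4. not Box (not q implies p), 0   [neg-and-rule on 3 (branches; this branch)]
5. not (not q implies p), 1   [neg-Box-rule on 4: fresh world 1, 0R1]
6. not q, 1   [neg-implies-rule on 5]
7. not p, 1   [neg-implies-rule on 5]
8. (not q implies q) and (not q implies p), 1   [Box-rule on 2 via 0R1]
9. not q implies q, 1   [and-rule on 8]
10. not q implies p, 1   [and-rule on 8]
11. q, 1   [implies-rule on 9 (branches; this branch)]
Accessibility: 0R1
Branch closes: q and not q both at 1.
Every branch closes; the branch above is one of them.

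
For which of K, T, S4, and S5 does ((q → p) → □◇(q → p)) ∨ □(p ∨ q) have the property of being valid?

S5

S4-tableau for the negation ¬(((q → p) → □◇(q → p)) ∨ □(p ∨ q)):
1. ¬(((q → p) → □◇(q → p)) ∨ □(p ∨ q)), 0
2. ¬((q → p) → □◇(q → p)), 0
3. ¬□(p ∨ q), 0
4. q → p, 0
5. ¬□◇(q → p), 0
6. p, 0
7. ¬(p ∨ q), 1
8. ¬p, 1
9. ¬q, 1
10. ¬◇(q → p), 2
11. ¬(q → p), 2
12. q, 2
13. ¬p, 2
Accessibility: 0R0, 0R1, 0R2, 1R1, 2R2
Complete open branch: countermodel on an S4-frame, so not valid in S4, nor in K, T (the same frame is also a K-frame and a T-frame).
S5-tableau for the negation ¬(((q → p) → □◇(q → p)) ∨ □(p ∨ q)):
1. ¬(((q → p) → □◇(q → p)) ∨ □(p ∨ q)), 0
2. ¬((q → p) → □◇(q → p)), 0
3. ¬□(p ∨ q), 0
4. q → p, 0
5. ¬□◇(q → p), 0
6. p, 0
7. ¬(p ∨ q), 1
8. ¬p, 1
9. ¬q, 1
10. ¬◇(q → p), 2
11. ¬(q → p), 0
12. q, 0
13. ¬p, 0
Accessibility: 0R0, 0R1, 0R2, 1R0, 1R1, 1R2, 2R0, 2R1, 2R2
Branch closes: p and ¬p both at 0.
Every branch closes (one shown): valid in S5.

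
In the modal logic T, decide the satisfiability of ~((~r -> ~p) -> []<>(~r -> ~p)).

Yes, satisfiable

1. ~((~r -> ~p) -> []<>(~r -> ~p)), w0
2. ~r -> ~p, w0
3. ~[]<>(~r -> ~p), w0
4. ~p, w0
5. ~<>(~r -> ~p), w1
6. ~(~r -> ~p), w1
7. ~r, w1
8. p, w1
Accessibility: w0Rw0, w0Rw1, w1Rw1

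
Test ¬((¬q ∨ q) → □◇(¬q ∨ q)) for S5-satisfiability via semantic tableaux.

Unsatisfiable

1. ¬((¬q ∨ q) → □◇(¬q ∨ q)), w0
2. ¬q ∨ q, w0
3. ¬□◇(¬q ∨ q), w0
4. q, w0
5. ¬◇(¬q ∨ q), w1
6. ¬(¬q ∨ q), w0
7. ¬q, w0
Accessibility: w0Rw0, w0Rw1, w1Rw0, w1Rw1
Branch closes: q and ¬q both at w0.
Every branch closes; the branch above is one of them.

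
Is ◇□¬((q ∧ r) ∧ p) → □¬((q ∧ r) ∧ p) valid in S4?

Not valid

Tableau for the negation ¬(◇□¬((q ∧ r) ∧ p) → □¬((q ∧ r) ∧ p)):
1. ¬(◇□¬((q ∧ r) ∧ p) → □¬((q ∧ r) ∧ p)), 0
2. ◇□¬((q ∧ r) ∧ p), 0
3. ¬□¬((q ∧ r) ∧ p), 0
4. □¬((q ∧ r) ∧ p), 1
5. ¬((q ∧ r) ∧ p), 1
6. ¬p, 1
7. (q ∧ r) ∧ p, 2
8. q ∧ r, 2
9. p, 2
10. q, 2
11. r, 2
Accessibility: 0R0, 0R1, 0R2, 1R1, 2R2
The negation has an open branch (countermodel exists).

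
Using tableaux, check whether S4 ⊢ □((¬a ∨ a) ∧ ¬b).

Not valid

Tableau for the negation ¬□((¬a ∨ a) ∧ ¬b):
1. ¬□((¬a ∨ a) ∧ ¬b), u
2. ¬((¬a ∨ a) ∧ ¬b), v   [¬□-rule on 1: fresh world v, uRv]
3. b, v   [¬∧-rule on 2 (branches; this branch)]
Accessibility: uRu, uRv, vRv
The negation has an open branch (countermodel exists).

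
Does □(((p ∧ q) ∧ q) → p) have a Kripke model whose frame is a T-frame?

Satisfiable (open branch found)

1. □(((p ∧ q) ∧ q) → p), u
2. ((p ∧ q) ∧ q) → p, u
3. p, u
Accessibility: uRu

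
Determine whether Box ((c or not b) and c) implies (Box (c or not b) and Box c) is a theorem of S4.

Valid

Tableau for the negation not (Box ((c or not b) and c) implies (Box (c or not b) and Box c)):
1. not (Box ((c or not b) and c) implies (Box (c or not b) and Box c)), u
2. Box ((c or not b) and c), u
3. not (Box (c or not b) and Box c), u
4. (c or not b) and c, u
5. c or not b, u
6. c, u
7. not Box (c or not b), u
8. not b, u
9. not (c or not b), v
10. not c, v
11. b, v
12. (c or not b) and c, v
13. c or not b, v
14. c, v
Accessibility: uRu, uRv, vRv
Branch closes: c and not c both at v.
Every branch of the negation's tableau closes; the branch above is one of them.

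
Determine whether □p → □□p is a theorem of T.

Tableau for the negation ¬(□p → □□p):
1. ¬(□p → □□p), 0
2. □p, 0
3. ¬□□p, 0
4. p, 0
5. ¬□p, 1
6. p, 1
7. ¬p, 2
Accessibility: 0R0, 0R1, 1R1, 1R2, 2R2
The negation has an open branch (countermodel exists).

Invalid (countermodel exists)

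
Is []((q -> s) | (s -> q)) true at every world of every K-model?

Tableau for the negation ~[]((q -> s) | (s -> q)):
1. ~[]((q -> s) | (s -> q)), w0
2. ~((q -> s) | (s -> q)), w1
3. ~(q -> s), w1
4. ~(s -> q), w1
5. q, w1
6. ~s, w1
7. s, w1
8. ~q, w1
Accessibility: w0Rw1
Branch closes: s and ~s both at w1.
Every branch of the negation's tableau closes; the branch above is one of them.

Valid in K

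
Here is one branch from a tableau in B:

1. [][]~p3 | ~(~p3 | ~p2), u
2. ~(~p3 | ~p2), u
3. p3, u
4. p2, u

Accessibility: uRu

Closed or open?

No atom appears with both signs at the same world.

Open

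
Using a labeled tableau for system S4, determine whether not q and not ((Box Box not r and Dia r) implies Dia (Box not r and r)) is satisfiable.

Unsatisfiable (every branch closes)

1. not q and not ((Box Box not r and Dia r) implies Dia (Box not r and r)), 0
2. not q, 0
3. not ((Box Box not r and Dia r) implies Dia (Box not r and r)), 0
4. Box Box not r and Dia r, 0
5. not Dia (Box not r and r), 0
6. Box Box not r, 0
7. Dia r, 0
8. not (Box not r and r), 0
9. Box not r, 0
10. not r, 0
11. r, 1
12. not (Box not r and r), 1
13. Box not r, 1
14. not r, 1
Accessibility: 0R0, 0R1, 1R1
Branch closes: r and not r both at 1.
Every branch closes; the branch above is one of them.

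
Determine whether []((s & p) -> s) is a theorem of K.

Tableau for the negation ~[]((s & p) -> s):
1. ~[]((s & p) -> s), u
2. ~((s & p) -> s), v   [~[]-rule on 1: fresh world v, uRv]
3. s & p, v   [~->-rule on 2]
4. ~s, v   [~->-rule on 2]
5. s, v   [&-rule on 3]
6. p, v   [&-rule on 3]
Accessibility: uRv
Branch closes: s and ~s both at v.
Every branch of the negation's tableau closes; the branch above is one of them.

Yes, valid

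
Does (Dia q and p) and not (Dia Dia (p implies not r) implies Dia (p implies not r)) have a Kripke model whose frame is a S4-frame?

1. (Dia q and p) and not (Dia Dia (p implies not r) implies Dia (p implies not r)), 0
2. Dia q and p, 0   [and-rule on 1]
3. not (Dia Dia (p implies not r) implies Dia (p implies not r)), 0   [and-rule on 1]
4. Dia q, 0   [and-rule on 2]
5. p, 0   [and-rule on 2]
6. Dia Dia (p implies not r), 0   [neg-implies-rule on 3]
7. not Dia (p implies not r), 0   [neg-implies-rule on 3]
8. not (p implies not r), 0   [neg-Dia-rule on 7 via 0R0]
9. r, 0   [neg-implies-rule on 8]
10. q, 1   [Dia-rule on 4: fresh world 1, 0R1]
11. not (p implies not r), 1   [neg-Dia-rule on 7 via 0R1]
12. p, 1   [neg-implies-rule on 11]
13. r, 1   [neg-implies-rule on 11]
14. Dia (p implies not r), 2   [Dia-rule on 6: fresh world 2, 0R2]
15. not (p implies not r), 2   [neg-Dia-rule on 7 via 0R2]
16. p, 2   [neg-implies-rule on 15]
17. r, 2   [neg-implies-rule on 15]
18. p implies not r, 3   [Dia-rule on 14: fresh world 3, 2R3]
19. not (p implies not r), 3   [neg-Dia-rule on 7 via 0R3]
20. p, 3   [neg-implies-rule on 19]
21. r, 3   [neg-implies-rule on 19]
22. not r, 3   [implies-rule on 18 (branches; this branch)]
Accessibility: 0R0, 0R1, 0R2, 0R3, 1R1, 2R2, 2R3, 3R3
Branch closes: r and not r both at 3.
Every branch closes; the branch above is one of them.

Unsatisfiable (every branch closes)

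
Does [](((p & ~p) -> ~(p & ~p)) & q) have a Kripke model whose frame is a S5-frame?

Yes, satisfiable

1. [](((p & ~p) -> ~(p & ~p)) & q), u
2. ((p & ~p) -> ~(p & ~p)) & q, u   [[]-rule on 1 via uRu]
3. (p & ~p) -> ~(p & ~p), u   [&-rule on 2]
4. q, u   [&-rule on 2]
5. ~(p & ~p), u   [->-rule on 3 (branches; this branch)]
6. p, u   [~&-rule on 5 (branches; this branch)]
Accessibility: uRu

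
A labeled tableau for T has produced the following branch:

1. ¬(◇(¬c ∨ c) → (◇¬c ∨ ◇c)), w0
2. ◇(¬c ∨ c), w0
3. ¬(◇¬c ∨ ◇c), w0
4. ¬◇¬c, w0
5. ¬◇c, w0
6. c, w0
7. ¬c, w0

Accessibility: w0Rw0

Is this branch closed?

Both c and ¬c appear at w0.

Yes, closed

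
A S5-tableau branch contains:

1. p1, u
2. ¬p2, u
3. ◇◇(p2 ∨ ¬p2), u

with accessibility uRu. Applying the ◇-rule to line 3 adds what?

a fresh world v with uRv, and ◇(p2 ∨ ¬p2) at v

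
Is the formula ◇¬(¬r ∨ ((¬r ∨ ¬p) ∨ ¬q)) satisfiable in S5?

1. ◇¬(¬r ∨ ((¬r ∨ ¬p) ∨ ¬q)), 0
2. ¬(¬r ∨ ((¬r ∨ ¬p) ∨ ¬q)), 1
3. r, 1
4. ¬((¬r ∨ ¬p) ∨ ¬q), 1
5. ¬(¬r ∨ ¬p), 1
6. q, 1
7. p, 1
Accessibility: 0R0, 0R1, 1R0, 1R1

Satisfiable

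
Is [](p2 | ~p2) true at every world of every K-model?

Tableau for the negation ~[](p2 | ~p2):
1. ~[](p2 | ~p2), 0
2. ~(p2 | ~p2), 1
3. ~p2, 1
4. p2, 1
Accessibility: 0R1
Branch closes: p2 and ~p2 both at 1.
All branches of the negation close; one closing branch shown above.

Yes, valid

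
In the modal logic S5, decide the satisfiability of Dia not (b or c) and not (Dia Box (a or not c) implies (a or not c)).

1. Dia not (b or c) and not (Dia Box (a or not c) implies (a or not c)), 0
2. Dia not (b or c), 0
3. not (Dia Box (a or not c) implies (a or not c)), 0
4. Dia Box (a or not c), 0
5. not (a or not c), 0
6. not a, 0
7. c, 0
8. not (b or c), 1
9. not b, 1
10. not c, 1
11. Box (a or not c), 2
12. a or not c, 0
13. a or not c, 1
14. a or not c, 2
15. not c, 0
Accessibility: 0R0, 0R1, 0R2, 1R0, 1R1, 1R2, 2R0, 2R1, 2R2
Branch closes: c and not c both at 0.
All branches of the tableau close; one closing branch shown above.

Unsatisfiable (every branch closes)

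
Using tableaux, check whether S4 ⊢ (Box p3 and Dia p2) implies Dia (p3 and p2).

Tableau for the negation not ((Box p3 and Dia p2) implies Dia (p3 and p2)):
1. not ((Box p3 and Dia p2) implies Dia (p3 and p2)), 0
2. Box p3 and Dia p2, 0
3. not Dia (p3 and p2), 0
4. Box p3, 0
5. Dia p2, 0
6. not (p3 and p2), 0
7. p3, 0
8. not p2, 0
9. p2, 1
10. not (p3 and p2), 1
11. p3, 1
12. not p2, 1
Accessibility: 0R0, 0R1, 1R1
Branch closes: p2 and not p2 both at 1.
Every branch of the negation's tableau closes; the branch above is one of them.

Valid in S4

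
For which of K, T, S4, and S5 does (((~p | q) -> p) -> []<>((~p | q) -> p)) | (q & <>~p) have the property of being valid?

S4-tableau for the negation ~((((~p | q) -> p) -> []<>((~p | q) -> p)) | (q & <>~p)):
1. ~((((~p | q) -> p) -> []<>((~p | q) -> p)) | (q & <>~p)), u
2. ~(((~p | q) -> p) -> []<>((~p | q) -> p)), u
3. ~(q & <>~p), u
4. (~p | q) -> p, u
5. ~[]<>((~p | q) -> p), u
6. ~q, u
7. p, u
8. ~<>((~p | q) -> p), v
9. ~((~p | q) -> p), v
10. ~p | q, v
11. ~p, v
12. q, v
Accessibility: uRu, uRv, vRv
Complete open branch: countermodel on an S4-frame, so not valid in S4, nor in K, T (the same frame is also a K-frame and a T-frame).
S5-tableau for the negation ~((((~p | q) -> p) -> []<>((~p | q) -> p)) | (q & <>~p)):
1. ~((((~p | q) -> p) -> []<>((~p | q) -> p)) | (q & <>~p)), u
2. ~(((~p | q) -> p) -> []<>((~p | q) -> p)), u
3. ~(q & <>~p), u
4. (~p | q) -> p, u
5. ~[]<>((~p | q) -> p), u
6. ~<>~p, u
7. p, u
8. ~(~p | q), u
9. ~q, u
10. ~<>((~p | q) -> p), v
11. p, v
12. ~((~p | q) -> p), u
13. ~p | q, u
14. ~p, u
Accessibility: uRu, uRv, vRu, vRv
Branch closes: p and ~p both at u.
Every branch closes (one shown): valid in S5.

S5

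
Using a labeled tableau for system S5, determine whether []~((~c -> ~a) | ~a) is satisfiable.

1. []~((~c -> ~a) | ~a), u
2. ~((~c -> ~a) | ~a), u
3. ~(~c -> ~a), u
4. a, u
5. ~c, u
Accessibility: uRu

Satisfiable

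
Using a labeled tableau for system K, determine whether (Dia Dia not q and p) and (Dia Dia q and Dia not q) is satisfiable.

Satisfiable

1. (Dia Dia not q and p) and (Dia Dia q and Dia not q), w0
2. Dia Dia not q and p, w0
3. Dia Dia q and Dia not q, w0
4. Dia Dia not q, w0
5. p, w0
6. Dia Dia q, w0
7. Dia not q, w0
8. Dia not q, w1
9. Dia q, w2
10. not q, w3
11. not q, w4
12. q, w5
Accessibility: w0Rw1, w0Rw2, w0Rw3, w1Rw4, w2Rw5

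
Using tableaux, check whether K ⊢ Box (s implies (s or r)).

Tableau for the negation not Box (s implies (s or r)):
1. not Box (s implies (s or r)), w0
2. not (s implies (s or r)), w1
3. s, w1
4. not (s or r), w1
5. not s, w1
6. not r, w1
Accessibility: w0Rw1
Branch closes: s and not s both at w1.
Every branch of the negation's tableau closes; the branch above is one of them.

Valid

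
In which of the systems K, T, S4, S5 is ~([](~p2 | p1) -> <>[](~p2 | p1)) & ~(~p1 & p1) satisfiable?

K

T-tableau for the formula:
1. ~([](~p2 | p1) -> <>[](~p2 | p1)) & ~(~p1 & p1), 0
2. ~([](~p2 | p1) -> <>[](~p2 | p1)), 0
3. ~(~p1 & p1), 0
4. [](~p2 | p1), 0
5. ~<>[](~p2 | p1), 0
6. ~p2 | p1, 0
7. ~[](~p2 | p1), 0
8. ~p1, 0
9. ~p2, 0
10. ~(~p2 | p1), 1
11. p2, 1
12. ~p1, 1
13. ~p2 | p1, 1
14. ~[](~p2 | p1), 1
15. p1, 1
Accessibility: 0R0, 0R1, 1R1
Branch closes: p1 and ~p1 both at 1.
Every branch closes (one shown): unsatisfiable in T, hence also in S4, S5 (every S4/S5-frame is a T-frame).
K-tableau for the formula:
1. ~([](~p2 | p1) -> <>[](~p2 | p1)) & ~(~p1 & p1), 0
2. ~([](~p2 | p1) -> <>[](~p2 | p1)), 0
3. ~(~p1 & p1), 0
4. [](~p2 | p1), 0
5. ~<>[](~p2 | p1), 0
6. ~p1, 0
Complete open branch: satisfiable in K.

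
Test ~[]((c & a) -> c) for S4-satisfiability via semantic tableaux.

1. ~[]((c & a) -> c), 0
2. ~((c & a) -> c), 1
3. c & a, 1
4. ~c, 1
5. c, 1
6. a, 1
Accessibility: 0R0, 0R1, 1R1
Branch closes: c and ~c both at 1.
All branches of the tableau close; one closing branch shown above.

Unsatisfiable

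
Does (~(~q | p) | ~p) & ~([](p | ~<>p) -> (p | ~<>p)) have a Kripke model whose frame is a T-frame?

Unsatisfiable

1. (~(~q | p) | ~p) & ~([](p | ~<>p) -> (p | ~<>p)), u
2. ~(~q | p) | ~p, u   [&-rule on 1]
3. ~([](p | ~<>p) -> (p | ~<>p)), u   [&-rule on 1]
4. [](p | ~<>p), u   [~->-rule on 3]
5. ~(p | ~<>p), u   [~->-rule on 3]
6. ~p, u   [~|-rule on 5]
7. <>p, u   [~|-rule on 5]
8. p | ~<>p, u   [[]-rule on 4 via uRu]
9. ~(~q | p), u   [|-rule on 2 (branches; this branch)]
10. q, u   [~|-rule on 9]
11. ~<>p, u   [|-rule on 8 (branches; this branch)]
12. p, v   [<>-rule on 7: fresh world v, uRv]
13. p | ~<>p, v   [[]-rule on 4 via uRv]
14. ~p, v   [~<>-rule on 11 via uRv]
Accessibility: uRu, uRv, vRv
Branch closes: p and ~p both at v.
All branches of the tableau close; one closing branch shown above.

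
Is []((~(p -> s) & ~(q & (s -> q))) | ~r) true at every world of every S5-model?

No, not valid

Tableau for the negation ~[]((~(p -> s) & ~(q & (s -> q))) | ~r):
1. ~[]((~(p -> s) & ~(q & (s -> q))) | ~r), u
2. ~((~(p -> s) & ~(q & (s -> q))) | ~r), v   [~[]-rule on 1: fresh world v, uRv]
3. ~(~(p -> s) & ~(q & (s -> q))), v   [~|-rule on 2]
4. r, v   [~|-rule on 2]
5. q & (s -> q), v   [~&-rule on 3 (branches; this branch)]
6. q, v   [&-rule on 5]
7. s -> q, v   [&-rule on 5]
Accessibility: uRu, uRv, vRu, vRv
The negation has an open branch (countermodel exists).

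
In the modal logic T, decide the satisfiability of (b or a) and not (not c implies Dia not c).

1. (b or a) and not (not c implies Dia not c), 0
2. b or a, 0
3. not (not c implies Dia not c), 0
4. not c, 0
5. not Dia not c, 0
6. c, 0
Accessibility: 0R0
Branch closes: c and not c both at 0.
All branches of the tableau close; one closing branch shown above.

Unsatisfiable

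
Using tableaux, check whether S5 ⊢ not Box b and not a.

No, not valid

Tableau for the negation not (not Box b and not a):
1. not (not Box b and not a), 0
2. a, 0
Accessibility: 0R0
The negation has an open branch (countermodel exists).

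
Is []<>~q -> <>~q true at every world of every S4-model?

Tableau for the negation ~([]<>~q -> <>~q):
1. ~([]<>~q -> <>~q), w0
2. []<>~q, w0
3. ~<>~q, w0
4. <>~q, w0
5. q, w0
6. ~q, w1
7. <>~q, w1
8. q, w1
Accessibility: w0Rw0, w0Rw1, w1Rw1
Branch closes: q and ~q both at w1.
Every branch of the negation's tableau closes; the branch above is one of them.

Valid in S4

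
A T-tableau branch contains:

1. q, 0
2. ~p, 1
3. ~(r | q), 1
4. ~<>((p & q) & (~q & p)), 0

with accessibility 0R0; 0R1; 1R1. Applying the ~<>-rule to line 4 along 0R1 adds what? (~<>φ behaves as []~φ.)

~<>φ behaves as []~φ: propagate the negated body to each accessible world.

~((p & q) & (~q & p)), 1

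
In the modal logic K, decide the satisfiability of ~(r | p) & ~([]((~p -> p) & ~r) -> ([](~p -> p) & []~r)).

1. ~(r | p) & ~([]((~p -> p) & ~r) -> ([](~p -> p) & []~r)), 0
2. ~(r | p), 0
3. ~([]((~p -> p) & ~r) -> ([](~p -> p) & []~r)), 0
4. ~r, 0
5. ~p, 0
6. []((~p -> p) & ~r), 0
7. ~([](~p -> p) & []~r), 0
8. ~[](~p -> p), 0
9. ~(~p -> p), 1
10. ~p, 1
11. (~p -> p) & ~r, 1
12. ~p -> p, 1
13. ~r, 1
14. p, 1
Accessibility: 0R1
Branch closes: p and ~p both at 1.
All branches of the tableau close; one closing branch shown above.

Unsatisfiable (every branch closes)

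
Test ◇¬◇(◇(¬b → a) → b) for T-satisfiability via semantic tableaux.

1. ◇¬◇(◇(¬b → a) → b), w0
2. ¬◇(◇(¬b → a) → b), w1
3. ¬(◇(¬b → a) → b), w1
4. ◇(¬b → a), w1
5. ¬b, w1
6. ¬b → a, w2
7. ¬(◇(¬b → a) → b), w2
8. ◇(¬b → a), w2
9. ¬b, w2
10. a, w2
11. ¬b → a, w3
12. a, w3
Accessibility: w0Rw0, w0Rw1, w1Rw1, w1Rw2, w2Rw2, w2Rw3, w3Rw3

Satisfiable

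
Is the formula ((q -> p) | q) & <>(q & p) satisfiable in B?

Yes, satisfiable

1. ((q -> p) | q) & <>(q & p), w0
2. (q -> p) | q, w0
3. <>(q & p), w0
4. q, w0
5. q & p, w1
6. q, w1
7. p, w1
Accessibility: w0Rw0, w0Rw1, w1Rw0, w1Rw1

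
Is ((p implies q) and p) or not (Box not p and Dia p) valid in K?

Valid

Tableau for the negation not (((p implies q) and p) or not (Box not p and Dia p)):
1. not (((p implies q) and p) or not (Box not p and Dia p)), w0
2. not ((p implies q) and p), w0
3. Box not p and Dia p, w0
4. Box not p, w0
5. Dia p, w0
6. not (p implies q), w0
7. p, w0
8. not q, w0
9. p, w1
10. not p, w1
Accessibility: w0Rw1
Branch closes: p and not p both at w1.
Every branch of the negation's tableau closes; the branch above is one of them.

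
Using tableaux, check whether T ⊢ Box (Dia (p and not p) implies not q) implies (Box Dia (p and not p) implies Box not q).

Yes, valid

Tableau for the negation not (Box (Dia (p and not p) implies not q) implies (Box Dia (p and not p) implies Box not q)):
1. not (Box (Dia (p and not p) implies not q) implies (Box Dia (p and not p) implies Box not q)), w0
2. Box (Dia (p and not p) implies not q), w0
3. not (Box Dia (p and not p) implies Box not q), w0
4. Box Dia (p and not p), w0
5. not Box not q, w0
6. Dia (p and not p) implies not q, w0
7. Dia (p and not p), w0
8. not Dia (p and not p), w0
9. not (p and not p), w0
10. p, w0
11. q, w1
12. Dia (p and not p) implies not q, w1
13. Dia (p and not p), w1
14. not (p and not p), w1
15. not Dia (p and not p), w1
16. p, w1
17. p and not p, w2
18. p, w2
19. not p, w2
Accessibility: w0Rw0, w0Rw1, w0Rw2, w1Rw1, w2Rw2
Branch closes: p and not p both at w2.
All branches of the negation close; one closing branch shown above.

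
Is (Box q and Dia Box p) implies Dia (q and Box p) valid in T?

Tableau for the negation not ((Box q and Dia Box p) implies Dia (q and Box p)):
1. not ((Box q and Dia Box p) implies Dia (q and Box p)), w0
2. Box q and Dia Box p, w0
3. not Dia (q and Box p), w0
4. Box q, w0
5. Dia Box p, w0
6. not (q and Box p), w0
7. q, w0
8. not Box p, w0
9. Box p, w1
10. not (q and Box p), w1
11. q, w1
12. p, w1
13. not Box p, w1
14. not p, w2
15. not (q and Box p), w2
16. q, w2
17. not Box p, w2
18. not p, w3
19. p, w3
Accessibility: w0Rw0, w0Rw1, w0Rw2, w1Rw1, w1Rw3, w2Rw2, w3Rw3
Branch closes: p and not p both at w3.
Every branch of the negation's tableau closes; the branch above is one of them.

Valid in T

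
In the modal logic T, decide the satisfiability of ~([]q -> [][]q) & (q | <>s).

1. ~([]q -> [][]q) & (q | <>s), 0
2. ~([]q -> [][]q), 0   [&-rule on 1]
3. q | <>s, 0   [&-rule on 1]
4. []q, 0   [~->-rule on 2]
5. ~[][]q, 0   [~->-rule on 2]
6. q, 0   [[]-rule on 4 via 0R0]
7. <>s, 0   [|-rule on 3 (branches; this branch)]
8. ~[]q, 1   [~[]-rule on 5: fresh world 1, 0R1]
9. q, 1   [[]-rule on 4 via 0R1]
10. s, 2   [<>-rule on 7: fresh world 2, 0R2]
11. q, 2   [[]-rule on 4 via 0R2]
12. ~q, 3   [~[]-rule on 8: fresh world 3, 1R3]
Accessibility: 0R0, 0R1, 0R2, 1R1, 1R3, 2R2, 3R3

Satisfiable (open branch found)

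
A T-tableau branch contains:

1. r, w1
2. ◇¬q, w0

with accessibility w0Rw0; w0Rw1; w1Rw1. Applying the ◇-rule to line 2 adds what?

a fresh world w2 with w0Rw2, and ¬q at w2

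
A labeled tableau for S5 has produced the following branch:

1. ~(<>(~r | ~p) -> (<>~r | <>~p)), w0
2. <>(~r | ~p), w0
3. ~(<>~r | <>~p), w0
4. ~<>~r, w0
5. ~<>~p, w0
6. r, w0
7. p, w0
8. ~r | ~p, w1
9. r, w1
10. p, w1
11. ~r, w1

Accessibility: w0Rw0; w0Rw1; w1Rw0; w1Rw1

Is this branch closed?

Both r and ~r appear at w1.

Yes, closed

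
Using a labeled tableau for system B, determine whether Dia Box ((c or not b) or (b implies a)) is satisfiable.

1. Dia Box ((c or not b) or (b implies a)), w0
2. Box ((c or not b) or (b implies a)), w1
3. (c or not b) or (b implies a), w0
4. (c or not b) or (b implies a), w1
5. b implies a, w0
6. b implies a, w1
7. a, w0
8. a, w1
Accessibility: w0Rw0, w0Rw1, w1Rw0, w1Rw1

Yes, satisfiable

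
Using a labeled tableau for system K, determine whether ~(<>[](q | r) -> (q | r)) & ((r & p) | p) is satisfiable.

1. ~(<>[](q | r) -> (q | r)) & ((r & p) | p), 0
2. ~(<>[](q | r) -> (q | r)), 0
3. (r & p) | p, 0
4. <>[](q | r), 0
5. ~(q | r), 0
6. ~q, 0
7. ~r, 0
8. p, 0
9. [](q | r), 1
Accessibility: 0R1

Satisfiable (open branch found)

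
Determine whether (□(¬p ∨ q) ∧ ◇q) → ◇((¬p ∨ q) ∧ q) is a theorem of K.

Valid in K

Tableau for the negation ¬((□(¬p ∨ q) ∧ ◇q) → ◇((¬p ∨ q) ∧ q)):
1. ¬((□(¬p ∨ q) ∧ ◇q) → ◇((¬p ∨ q) ∧ q)), u
2. □(¬p ∨ q) ∧ ◇q, u
3. ¬◇((¬p ∨ q) ∧ q), u
4. □(¬p ∨ q), u
5. ◇q, u
6. q, v
7. ¬((¬p ∨ q) ∧ q), v
8. ¬p ∨ q, v
9. ¬(¬p ∨ q), v
10. p, v
11. ¬q, v
Accessibility: uRv
Branch closes: q and ¬q both at v.
Every branch of the negation's tableau closes; the branch above is one of them.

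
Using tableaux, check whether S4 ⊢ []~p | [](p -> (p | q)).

Valid in S4

Tableau for the negation ~([]~p | [](p -> (p | q))):
1. ~([]~p | [](p -> (p | q))), 0
2. ~[]~p, 0
3. ~[](p -> (p | q)), 0
4. p, 1
5. ~(p -> (p | q)), 2
6. p, 2
7. ~(p | q), 2
8. ~p, 2
9. ~q, 2
Accessibility: 0R0, 0R1, 0R2, 1R1, 2R2
Branch closes: p and ~p both at 2.
Every branch of the negation's tableau closes; the branch above is one of them.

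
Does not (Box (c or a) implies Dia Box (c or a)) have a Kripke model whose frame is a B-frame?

1. not (Box (c or a) implies Dia Box (c or a)), 0
2. Box (c or a), 0
3. not Dia Box (c or a), 0
4. c or a, 0
5. not Box (c or a), 0
6. a, 0
7. not (c or a), 1
8. not c, 1
9. not a, 1
10. c or a, 1
11. not Box (c or a), 1
12. a, 1
Accessibility: 0R0, 0R1, 1R0, 1R1
Branch closes: a and not a both at 1.
All branches of the tableau close; one closing branch shown above.

No, unsatisfiable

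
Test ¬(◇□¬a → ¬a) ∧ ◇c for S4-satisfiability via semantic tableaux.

Satisfiable (open branch found)

1. ¬(◇□¬a → ¬a) ∧ ◇c, w0
2. ¬(◇□¬a → ¬a), w0
3. ◇c, w0
4. ◇□¬a, w0
5. a, w0
6. c, w1
7. □¬a, w2
8. ¬a, w2
Accessibility: w0Rw0, w0Rw1, w0Rw2, w1Rw1, w2Rw2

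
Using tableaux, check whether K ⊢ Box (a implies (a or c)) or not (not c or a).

Yes, valid

Tableau for the negation not (Box (a implies (a or c)) or not (not c or a)):
1. not (Box (a implies (a or c)) or not (not c or a)), u
2. not Box (a implies (a or c)), u   [neg-or-rule on 1]
3. not c or a, u   [neg-or-rule on 1]
4. a, u   [or-rule on 3 (branches; this branch)]
5. not (a implies (a or c)), v   [neg-Box-rule on 2: fresh world v, uRv]
6. a, v   [neg-implies-rule on 5]
7. not (a or c), v   [neg-implies-rule on 5]
8. not a, v   [neg-or-rule on 7]
9. not c, v   [neg-or-rule on 7]
Accessibility: uRv
Branch closes: a and not a both at v.
All branches of the negation close; one closing branch shown above.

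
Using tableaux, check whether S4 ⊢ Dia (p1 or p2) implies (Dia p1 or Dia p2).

Tableau for the negation not (Dia (p1 or p2) implies (Dia p1 or Dia p2)):
1. not (Dia (p1 or p2) implies (Dia p1 or Dia p2)), w0
2. Dia (p1 or p2), w0
3. not (Dia p1 or Dia p2), w0
4. not Dia p1, w0
5. not Dia p2, w0
6. not p1, w0
7. not p2, w0
8. p1 or p2, w1
9. not p1, w1
10. not p2, w1
11. p2, w1
Accessibility: w0Rw0, w0Rw1, w1Rw1
Branch closes: p2 and not p2 both at w1.
All branches of the negation close; one closing branch shown above.

Yes, valid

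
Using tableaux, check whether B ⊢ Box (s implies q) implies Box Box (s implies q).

Tableau for the negation not (Box (s implies q) implies Box Box (s implies q)):
1. not (Box (s implies q) implies Box Box (s implies q)), u
2. Box (s implies q), u
3. not Box Box (s implies q), u
4. s implies q, u
5. q, u
6. not Box (s implies q), v
7. s implies q, v
8. q, v
9. not (s implies q), w
10. s, w
11. not q, w
Accessibility: uRu, uRv, vRu, vRv, vRw, wRv, wRw
The negation has an open branch (countermodel exists).

Invalid (countermodel exists)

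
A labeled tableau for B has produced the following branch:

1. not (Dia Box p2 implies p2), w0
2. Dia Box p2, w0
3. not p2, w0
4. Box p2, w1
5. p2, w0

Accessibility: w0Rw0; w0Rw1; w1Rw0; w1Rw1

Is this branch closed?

Yes, closed

Both p2 and not p2 appear at w0.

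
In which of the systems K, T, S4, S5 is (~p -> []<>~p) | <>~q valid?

S5

S4-tableau for the negation ~((~p -> []<>~p) | <>~q):
1. ~((~p -> []<>~p) | <>~q), w0
2. ~(~p -> []<>~p), w0
3. ~<>~q, w0
4. ~p, w0
5. ~[]<>~p, w0
6. q, w0
7. ~<>~p, w1
8. q, w1
9. p, w1
Accessibility: w0Rw0, w0Rw1, w1Rw1
Complete open branch: countermodel on an S4-frame, so not valid in S4, nor in K, T (the same frame is also a K-frame and a T-frame).
S5-tableau for the negation ~((~p -> []<>~p) | <>~q):
1. ~((~p -> []<>~p) | <>~q), w0
2. ~(~p -> []<>~p), w0
3. ~<>~q, w0
4. ~p, w0
5. ~[]<>~p, w0
6. q, w0
7. ~<>~p, w1
8. q, w1
9. p, w0
Accessibility: w0Rw0, w0Rw1, w1Rw0, w1Rw1
Branch closes: p and ~p both at w0.
Every branch closes (one shown): valid in S5.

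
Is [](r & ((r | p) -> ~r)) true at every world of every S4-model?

No, not valid

Tableau for the negation ~[](r & ((r | p) -> ~r)):
1. ~[](r & ((r | p) -> ~r)), u
2. ~(r & ((r | p) -> ~r)), v   [~[]-rule on 1: fresh world v, uRv]
3. ~((r | p) -> ~r), v   [~&-rule on 2 (branches; this branch)]
4. r | p, v   [~->-rule on 3]
5. r, v   [~->-rule on 3]
6. p, v   [|-rule on 4 (branches; this branch)]
Accessibility: uRu, uRv, vRv
The negation has an open branch (countermodel exists).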